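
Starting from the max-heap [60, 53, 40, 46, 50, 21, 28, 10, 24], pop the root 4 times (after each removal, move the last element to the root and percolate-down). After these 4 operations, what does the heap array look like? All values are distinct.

extract-max #1 returns 60:
  remove root 60; move last element 24 to root → [24, 53, 40, 46, 50, 21, 28, 10]
  24 vs larger child 53 at index 1, swap → [53, 24, 40, 46, 50, 21, 28, 10]
  24 vs larger child 50 at index 4, swap → [53, 50, 40, 46, 24, 21, 28, 10]
extract-max #2 returns 53:
  remove root 53; move last element 10 to root → [10, 50, 40, 46, 24, 21, 28]
  10 vs larger child 50 at index 1, swap → [50, 10, 40, 46, 24, 21, 28]
  10 vs larger child 46 at index 3, swap → [50, 46, 40, 10, 24, 21, 28]
extract-max #3 returns 50:
  remove root 50; move last element 28 to root → [28, 46, 40, 10, 24, 21]
  28 vs larger child 46 at index 1, swap → [46, 28, 40, 10, 24, 21]
extract-max #4 returns 46:
  remove root 46; move last element 21 to root → [21, 28, 40, 10, 24]
  21 vs larger child 40 at index 2, swap → [40, 28, 21, 10, 24]

[40, 28, 21, 10, 24]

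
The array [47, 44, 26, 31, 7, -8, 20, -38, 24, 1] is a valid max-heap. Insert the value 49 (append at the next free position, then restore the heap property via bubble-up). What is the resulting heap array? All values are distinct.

append 49 at index 10 → [47, 44, 26, 31, 7, -8, 20, -38, 24, 1, 49]
49 > parent 7 at index 4, swap → [47, 44, 26, 31, 49, -8, 20, -38, 24, 1, 7]
49 > parent 44 at index 1, swap → [47, 49, 26, 31, 44, -8, 20, -38, 24, 1, 7]
49 > parent 47 at index 0, swap → [49, 47, 26, 31, 44, -8, 20, -38, 24, 1, 7]

[49, 47, 26, 31, 44, -8, 20, -38, 24, 1, 7]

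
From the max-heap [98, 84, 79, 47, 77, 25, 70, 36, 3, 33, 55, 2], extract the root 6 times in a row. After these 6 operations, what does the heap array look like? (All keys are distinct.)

[47, 36, 25, 2, 33, 3]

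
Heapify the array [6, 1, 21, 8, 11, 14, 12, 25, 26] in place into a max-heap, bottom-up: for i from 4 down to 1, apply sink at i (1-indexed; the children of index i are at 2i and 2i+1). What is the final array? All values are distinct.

[26, 25, 21, 8, 11, 14, 12, 1, 6]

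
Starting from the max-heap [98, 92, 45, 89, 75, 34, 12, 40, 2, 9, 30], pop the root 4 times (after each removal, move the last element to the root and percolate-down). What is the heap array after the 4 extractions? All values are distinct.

extract-max #1 returns 98:
  remove root 98; move last element 30 to root → [30, 92, 45, 89, 75, 34, 12, 40, 2, 9]
  30 vs larger child 92 at index 1, swap → [92, 30, 45, 89, 75, 34, 12, 40, 2, 9]
  30 vs larger child 89 at index 3, swap → [92, 89, 45, 30, 75, 34, 12, 40, 2, 9]
  30 vs larger child 40 at index 7, swap → [92, 89, 45, 40, 75, 34, 12, 30, 2, 9]
extract-max #2 returns 92:
  remove root 92; move last element 9 to root → [9, 89, 45, 40, 75, 34, 12, 30, 2]
  9 vs larger child 89 at index 1, swap → [89, 9, 45, 40, 75, 34, 12, 30, 2]
  9 vs larger child 75 at index 4, swap → [89, 75, 45, 40, 9, 34, 12, 30, 2]
extract-max #3 returns 89:
  remove root 89; move last element 2 to root → [2, 75, 45, 40, 9, 34, 12, 30]
  2 vs larger child 75 at index 1, swap → [75, 2, 45, 40, 9, 34, 12, 30]
  2 vs larger child 40 at index 3, swap → [75, 40, 45, 2, 9, 34, 12, 30]
  2 vs only child 30 at index 7, swap → [75, 40, 45, 30, 9, 34, 12, 2]
extract-max #4 returns 75:
  remove root 75; move last element 2 to root → [2, 40, 45, 30, 9, 34, 12]
  2 vs larger child 45 at index 2, swap → [45, 40, 2, 30, 9, 34, 12]
  2 vs larger child 34 at index 5, swap → [45, 40, 34, 30, 9, 2, 12]

[45, 40, 34, 30, 9, 2, 12]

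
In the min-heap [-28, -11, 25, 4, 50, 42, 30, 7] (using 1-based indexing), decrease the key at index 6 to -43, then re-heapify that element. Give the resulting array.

[-43, -11, -28, 4, 50, 25, 30, 7]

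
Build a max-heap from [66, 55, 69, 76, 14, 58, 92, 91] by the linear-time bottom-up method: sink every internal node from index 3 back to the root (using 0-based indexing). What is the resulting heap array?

[92, 91, 69, 76, 14, 58, 66, 55]

sift down from index 3:
  76 vs only child 91 at index 7, swap → [66, 55, 69, 91, 14, 58, 92, 76]
sift down from index 2:
  69 vs larger child 92 at index 6, swap → [66, 55, 92, 91, 14, 58, 69, 76]
sift down from index 1:
  55 vs larger child 91 at index 3, swap → [66, 91, 92, 55, 14, 58, 69, 76]
  55 vs only child 76 at index 7, swap → [66, 91, 92, 76, 14, 58, 69, 55]
sift down from index 0:
  66 vs larger child 92 at index 2, swap → [92, 91, 66, 76, 14, 58, 69, 55]
  66 vs larger child 69 at index 6, swap → [92, 91, 69, 76, 14, 58, 66, 55]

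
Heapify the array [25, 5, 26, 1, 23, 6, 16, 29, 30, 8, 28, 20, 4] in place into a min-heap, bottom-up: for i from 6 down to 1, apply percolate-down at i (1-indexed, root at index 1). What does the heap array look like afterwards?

[1, 5, 4, 25, 8, 6, 16, 29, 30, 23, 28, 20, 26]

sift down from index 6:
  6 vs smaller child 4 at index 13, swap → [25, 5, 26, 1, 23, 4, 16, 29, 30, 8, 28, 20, 6]
sift down from index 5:
  23 vs smaller child 8 at index 10, swap → [25, 5, 26, 1, 8, 4, 16, 29, 30, 23, 28, 20, 6]
sift down from index 4: already satisfies heap property
sift down from index 3:
  26 vs smaller child 4 at index 6, swap → [25, 5, 4, 1, 8, 26, 16, 29, 30, 23, 28, 20, 6]
  26 vs smaller child 6 at index 13, swap → [25, 5, 4, 1, 8, 6, 16, 29, 30, 23, 28, 20, 26]
sift down from index 2:
  5 vs smaller child 1 at index 4, swap → [25, 1, 4, 5, 8, 6, 16, 29, 30, 23, 28, 20, 26]
sift down from index 1:
  25 vs smaller child 1 at index 2, swap → [1, 25, 4, 5, 8, 6, 16, 29, 30, 23, 28, 20, 26]
  25 vs smaller child 5 at index 4, swap → [1, 5, 4, 25, 8, 6, 16, 29, 30, 23, 28, 20, 26]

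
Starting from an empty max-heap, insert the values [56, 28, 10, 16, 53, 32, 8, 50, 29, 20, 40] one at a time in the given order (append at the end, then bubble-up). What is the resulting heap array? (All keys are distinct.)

Insert 56:
  append 56 at index 0 → [56] (no swap needed)
Insert 28:
  append 28 at index 1 → [56, 28] (no swap needed)
Insert 10:
  append 10 at index 2 → [56, 28, 10] (no swap needed)
Insert 16:
  append 16 at index 3 → [56, 28, 10, 16] (no swap needed)
Insert 53:
  append 53 at index 4 → [56, 28, 10, 16, 53]
  53 > parent 28 at index 1, swap → [56, 53, 10, 16, 28]
Insert 32:
  append 32 at index 5 → [56, 53, 10, 16, 28, 32]
  32 > parent 10 at index 2, swap → [56, 53, 32, 16, 28, 10]
Insert 8:
  append 8 at index 6 → [56, 53, 32, 16, 28, 10, 8] (no swap needed)
Insert 50:
  append 50 at index 7 → [56, 53, 32, 16, 28, 10, 8, 50]
  50 > parent 16 at index 3, swap → [56, 53, 32, 50, 28, 10, 8, 16]
Insert 29:
  append 29 at index 8 → [56, 53, 32, 50, 28, 10, 8, 16, 29] (no swap needed)
Insert 20:
  append 20 at index 9 → [56, 53, 32, 50, 28, 10, 8, 16, 29, 20] (no swap needed)
Insert 40:
  append 40 at index 10 → [56, 53, 32, 50, 28, 10, 8, 16, 29, 20, 40]
  40 > parent 28 at index 4, swap → [56, 53, 32, 50, 40, 10, 8, 16, 29, 20, 28]

[56, 53, 32, 50, 40, 10, 8, 16, 29, 20, 28]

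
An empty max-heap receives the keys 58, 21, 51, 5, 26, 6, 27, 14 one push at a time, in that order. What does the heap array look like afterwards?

[58, 26, 51, 14, 21, 6, 27, 5]

Insert 58:
  append 58 at index 0 → [58] (no swap needed)
Insert 21:
  append 21 at index 1 → [58, 21] (no swap needed)
Insert 51:
  append 51 at index 2 → [58, 21, 51] (no swap needed)
Insert 5:
  append 5 at index 3 → [58, 21, 51, 5] (no swap needed)
Insert 26:
  append 26 at index 4 → [58, 21, 51, 5, 26]
  26 > parent 21 at index 1, swap → [58, 26, 51, 5, 21]
Insert 6:
  append 6 at index 5 → [58, 26, 51, 5, 21, 6] (no swap needed)
Insert 27:
  append 27 at index 6 → [58, 26, 51, 5, 21, 6, 27] (no swap needed)
Insert 14:
  append 14 at index 7 → [58, 26, 51, 5, 21, 6, 27, 14]
  14 > parent 5 at index 3, swap → [58, 26, 51, 14, 21, 6, 27, 5]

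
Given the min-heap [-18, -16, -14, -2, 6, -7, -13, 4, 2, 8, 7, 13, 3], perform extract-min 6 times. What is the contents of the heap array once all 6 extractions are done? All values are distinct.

[2, 3, 7, 4, 6, 8, 13]

extract-min #1 returns -18:
  remove root -18; move last element 3 to root → [3, -16, -14, -2, 6, -7, -13, 4, 2, 8, 7, 13]
  3 vs smaller child -16 at index 1, swap → [-16, 3, -14, -2, 6, -7, -13, 4, 2, 8, 7, 13]
  3 vs smaller child -2 at index 3, swap → [-16, -2, -14, 3, 6, -7, -13, 4, 2, 8, 7, 13]
  3 vs smaller child 2 at index 8, swap → [-16, -2, -14, 2, 6, -7, -13, 4, 3, 8, 7, 13]
extract-min #2 returns -16:
  remove root -16; move last element 13 to root → [13, -2, -14, 2, 6, -7, -13, 4, 3, 8, 7]
  13 vs smaller child -14 at index 2, swap → [-14, -2, 13, 2, 6, -7, -13, 4, 3, 8, 7]
  13 vs smaller child -13 at index 6, swap → [-14, -2, -13, 2, 6, -7, 13, 4, 3, 8, 7]
extract-min #3 returns -14:
  remove root -14; move last element 7 to root → [7, -2, -13, 2, 6, -7, 13, 4, 3, 8]
  7 vs smaller child -13 at index 2, swap → [-13, -2, 7, 2, 6, -7, 13, 4, 3, 8]
  7 vs smaller child -7 at index 5, swap → [-13, -2, -7, 2, 6, 7, 13, 4, 3, 8]
extract-min #4 returns -13:
  remove root -13; move last element 8 to root → [8, -2, -7, 2, 6, 7, 13, 4, 3]
  8 vs smaller child -7 at index 2, swap → [-7, -2, 8, 2, 6, 7, 13, 4, 3]
  8 vs smaller child 7 at index 5, swap → [-7, -2, 7, 2, 6, 8, 13, 4, 3]
extract-min #5 returns -7:
  remove root -7; move last element 3 to root → [3, -2, 7, 2, 6, 8, 13, 4]
  3 vs smaller child -2 at index 1, swap → [-2, 3, 7, 2, 6, 8, 13, 4]
  3 vs smaller child 2 at index 3, swap → [-2, 2, 7, 3, 6, 8, 13, 4]
extract-min #6 returns -2:
  remove root -2; move last element 4 to root → [4, 2, 7, 3, 6, 8, 13]
  4 vs smaller child 2 at index 1, swap → [2, 4, 7, 3, 6, 8, 13]
  4 vs smaller child 3 at index 3, swap → [2, 3, 7, 4, 6, 8, 13]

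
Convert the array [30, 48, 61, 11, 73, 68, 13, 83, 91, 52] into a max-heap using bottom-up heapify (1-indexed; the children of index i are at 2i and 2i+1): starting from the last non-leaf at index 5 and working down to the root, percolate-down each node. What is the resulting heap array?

sift down from index 5: already satisfies heap property
sift down from index 4:
  11 vs larger child 91 at index 9, swap → [30, 48, 61, 91, 73, 68, 13, 83, 11, 52]
sift down from index 3:
  61 vs larger child 68 at index 6, swap → [30, 48, 68, 91, 73, 61, 13, 83, 11, 52]
sift down from index 2:
  48 vs larger child 91 at index 4, swap → [30, 91, 68, 48, 73, 61, 13, 83, 11, 52]
  48 vs larger child 83 at index 8, swap → [30, 91, 68, 83, 73, 61, 13, 48, 11, 52]
sift down from index 1:
  30 vs larger child 91 at index 2, swap → [91, 30, 68, 83, 73, 61, 13, 48, 11, 52]
  30 vs larger child 83 at index 4, swap → [91, 83, 68, 30, 73, 61, 13, 48, 11, 52]
  30 vs larger child 48 at index 8, swap → [91, 83, 68, 48, 73, 61, 13, 30, 11, 52]

[91, 83, 68, 48, 73, 61, 13, 30, 11, 52]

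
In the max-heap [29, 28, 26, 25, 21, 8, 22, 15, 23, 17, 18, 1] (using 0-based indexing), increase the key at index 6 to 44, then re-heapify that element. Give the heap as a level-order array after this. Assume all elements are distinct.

[44, 28, 29, 25, 21, 8, 26, 15, 23, 17, 18, 1]

set index 6 from 22 to 44 → [29, 28, 26, 25, 21, 8, 44, 15, 23, 17, 18, 1]
44 > parent 26 at index 2, swap → [29, 28, 44, 25, 21, 8, 26, 15, 23, 17, 18, 1]
44 > parent 29 at index 0, swap → [44, 28, 29, 25, 21, 8, 26, 15, 23, 17, 18, 1]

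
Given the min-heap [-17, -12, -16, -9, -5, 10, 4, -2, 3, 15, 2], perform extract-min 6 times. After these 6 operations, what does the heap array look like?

[2, 3, 10, 15, 4]

extract-min #1 returns -17:
  remove root -17; move last element 2 to root → [2, -12, -16, -9, -5, 10, 4, -2, 3, 15]
  2 vs smaller child -16 at index 2, swap → [-16, -12, 2, -9, -5, 10, 4, -2, 3, 15]
extract-min #2 returns -16:
  remove root -16; move last element 15 to root → [15, -12, 2, -9, -5, 10, 4, -2, 3]
  15 vs smaller child -12 at index 1, swap → [-12, 15, 2, -9, -5, 10, 4, -2, 3]
  15 vs smaller child -9 at index 3, swap → [-12, -9, 2, 15, -5, 10, 4, -2, 3]
  15 vs smaller child -2 at index 7, swap → [-12, -9, 2, -2, -5, 10, 4, 15, 3]
extract-min #3 returns -12:
  remove root -12; move last element 3 to root → [3, -9, 2, -2, -5, 10, 4, 15]
  3 vs smaller child -9 at index 1, swap → [-9, 3, 2, -2, -5, 10, 4, 15]
  3 vs smaller child -5 at index 4, swap → [-9, -5, 2, -2, 3, 10, 4, 15]
extract-min #4 returns -9:
  remove root -9; move last element 15 to root → [15, -5, 2, -2, 3, 10, 4]
  15 vs smaller child -5 at index 1, swap → [-5, 15, 2, -2, 3, 10, 4]
  15 vs smaller child -2 at index 3, swap → [-5, -2, 2, 15, 3, 10, 4]
extract-min #5 returns -5:
  remove root -5; move last element 4 to root → [4, -2, 2, 15, 3, 10]
  4 vs smaller child -2 at index 1, swap → [-2, 4, 2, 15, 3, 10]
  4 vs smaller child 3 at index 4, swap → [-2, 3, 2, 15, 4, 10]
extract-min #6 returns -2:
  remove root -2; move last element 10 to root → [10, 3, 2, 15, 4]
  10 vs smaller child 2 at index 2, swap → [2, 3, 10, 15, 4]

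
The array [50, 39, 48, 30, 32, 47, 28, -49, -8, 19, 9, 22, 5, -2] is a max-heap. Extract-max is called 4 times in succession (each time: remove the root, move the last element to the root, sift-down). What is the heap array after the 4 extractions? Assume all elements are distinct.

[32, 30, 28, 9, 19, 22, 5, -49, -8, -2]

extract-max #1 returns 50:
  remove root 50; move last element -2 to root → [-2, 39, 48, 30, 32, 47, 28, -49, -8, 19, 9, 22, 5]
  -2 vs larger child 48 at index 2, swap → [48, 39, -2, 30, 32, 47, 28, -49, -8, 19, 9, 22, 5]
  -2 vs larger child 47 at index 5, swap → [48, 39, 47, 30, 32, -2, 28, -49, -8, 19, 9, 22, 5]
  -2 vs larger child 22 at index 11, swap → [48, 39, 47, 30, 32, 22, 28, -49, -8, 19, 9, -2, 5]
extract-max #2 returns 48:
  remove root 48; move last element 5 to root → [5, 39, 47, 30, 32, 22, 28, -49, -8, 19, 9, -2]
  5 vs larger child 47 at index 2, swap → [47, 39, 5, 30, 32, 22, 28, -49, -8, 19, 9, -2]
  5 vs larger child 28 at index 6, swap → [47, 39, 28, 30, 32, 22, 5, -49, -8, 19, 9, -2]
extract-max #3 returns 47:
  remove root 47; move last element -2 to root → [-2, 39, 28, 30, 32, 22, 5, -49, -8, 19, 9]
  -2 vs larger child 39 at index 1, swap → [39, -2, 28, 30, 32, 22, 5, -49, -8, 19, 9]
  -2 vs larger child 32 at index 4, swap → [39, 32, 28, 30, -2, 22, 5, -49, -8, 19, 9]
  -2 vs larger child 19 at index 9, swap → [39, 32, 28, 30, 19, 22, 5, -49, -8, -2, 9]
extract-max #4 returns 39:
  remove root 39; move last element 9 to root → [9, 32, 28, 30, 19, 22, 5, -49, -8, -2]
  9 vs larger child 32 at index 1, swap → [32, 9, 28, 30, 19, 22, 5, -49, -8, -2]
  9 vs larger child 30 at index 3, swap → [32, 30, 28, 9, 19, 22, 5, -49, -8, -2]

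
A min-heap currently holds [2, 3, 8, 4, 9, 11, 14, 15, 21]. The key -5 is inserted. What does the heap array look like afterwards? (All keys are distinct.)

[-5, 2, 8, 4, 3, 11, 14, 15, 21, 9]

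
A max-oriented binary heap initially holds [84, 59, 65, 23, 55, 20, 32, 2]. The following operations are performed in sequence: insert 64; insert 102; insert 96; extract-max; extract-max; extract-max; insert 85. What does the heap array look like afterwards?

[85, 65, 32, 64, 55, 20, 23, 2, 59]

insert 64:
  append 64 at index 8 → [84, 59, 65, 23, 55, 20, 32, 2, 64]
  64 > parent 23 at index 3, swap → [84, 59, 65, 64, 55, 20, 32, 2, 23]
  64 > parent 59 at index 1, swap → [84, 64, 65, 59, 55, 20, 32, 2, 23]
insert 102:
  append 102 at index 9 → [84, 64, 65, 59, 55, 20, 32, 2, 23, 102]
  102 > parent 55 at index 4, swap → [84, 64, 65, 59, 102, 20, 32, 2, 23, 55]
  102 > parent 64 at index 1, swap → [84, 102, 65, 59, 64, 20, 32, 2, 23, 55]
  102 > parent 84 at index 0, swap → [102, 84, 65, 59, 64, 20, 32, 2, 23, 55]
insert 96:
  append 96 at index 10 → [102, 84, 65, 59, 64, 20, 32, 2, 23, 55, 96]
  96 > parent 64 at index 4, swap → [102, 84, 65, 59, 96, 20, 32, 2, 23, 55, 64]
  96 > parent 84 at index 1, swap → [102, 96, 65, 59, 84, 20, 32, 2, 23, 55, 64]
extract-max → returns 102:
  remove root 102; move last element 64 to root → [64, 96, 65, 59, 84, 20, 32, 2, 23, 55]
  64 vs larger child 96 at index 1, swap → [96, 64, 65, 59, 84, 20, 32, 2, 23, 55]
  64 vs larger child 84 at index 4, swap → [96, 84, 65, 59, 64, 20, 32, 2, 23, 55]
extract-max → returns 96:
  remove root 96; move last element 55 to root → [55, 84, 65, 59, 64, 20, 32, 2, 23]
  55 vs larger child 84 at index 1, swap → [84, 55, 65, 59, 64, 20, 32, 2, 23]
  55 vs larger child 64 at index 4, swap → [84, 64, 65, 59, 55, 20, 32, 2, 23]
extract-max → returns 84:
  remove root 84; move last element 23 to root → [23, 64, 65, 59, 55, 20, 32, 2]
  23 vs larger child 65 at index 2, swap → [65, 64, 23, 59, 55, 20, 32, 2]
  23 vs larger child 32 at index 6, swap → [65, 64, 32, 59, 55, 20, 23, 2]
insert 85:
  append 85 at index 8 → [65, 64, 32, 59, 55, 20, 23, 2, 85]
  85 > parent 59 at index 3, swap → [65, 64, 32, 85, 55, 20, 23, 2, 59]
  85 > parent 64 at index 1, swap → [65, 85, 32, 64, 55, 20, 23, 2, 59]
  85 > parent 65 at index 0, swap → [85, 65, 32, 64, 55, 20, 23, 2, 59]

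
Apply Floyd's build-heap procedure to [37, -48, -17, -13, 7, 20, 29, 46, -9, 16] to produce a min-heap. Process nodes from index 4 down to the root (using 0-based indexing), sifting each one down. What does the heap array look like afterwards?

sift down from index 4: already satisfies heap property
sift down from index 3: already satisfies heap property
sift down from index 2: already satisfies heap property
sift down from index 1: already satisfies heap property
sift down from index 0:
  37 vs smaller child -48 at index 1, swap → [-48, 37, -17, -13, 7, 20, 29, 46, -9, 16]
  37 vs smaller child -13 at index 3, swap → [-48, -13, -17, 37, 7, 20, 29, 46, -9, 16]
  37 vs smaller child -9 at index 8, swap → [-48, -13, -17, -9, 7, 20, 29, 46, 37, 16]

[-48, -13, -17, -9, 7, 20, 29, 46, 37, 16]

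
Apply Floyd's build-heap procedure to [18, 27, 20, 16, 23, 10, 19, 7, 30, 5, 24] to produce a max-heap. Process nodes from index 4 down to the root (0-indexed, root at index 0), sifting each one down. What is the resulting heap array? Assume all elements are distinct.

[30, 27, 20, 18, 24, 10, 19, 7, 16, 5, 23]

sift down from index 4:
  23 vs larger child 24 at index 10, swap → [18, 27, 20, 16, 24, 10, 19, 7, 30, 5, 23]
sift down from index 3:
  16 vs larger child 30 at index 8, swap → [18, 27, 20, 30, 24, 10, 19, 7, 16, 5, 23]
sift down from index 2: already satisfies heap property
sift down from index 1:
  27 vs larger child 30 at index 3, swap → [18, 30, 20, 27, 24, 10, 19, 7, 16, 5, 23]
sift down from index 0:
  18 vs larger child 30 at index 1, swap → [30, 18, 20, 27, 24, 10, 19, 7, 16, 5, 23]
  18 vs larger child 27 at index 3, swap → [30, 27, 20, 18, 24, 10, 19, 7, 16, 5, 23]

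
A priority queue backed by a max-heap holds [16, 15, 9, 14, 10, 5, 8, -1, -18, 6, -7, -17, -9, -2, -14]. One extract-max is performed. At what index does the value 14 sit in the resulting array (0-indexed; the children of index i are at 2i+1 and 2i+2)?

remove root 16; move last element -14 to root → [-14, 15, 9, 14, 10, 5, 8, -1, -18, 6, -7, -17, -9, -2]
-14 vs larger child 15 at index 1, swap → [15, -14, 9, 14, 10, 5, 8, -1, -18, 6, -7, -17, -9, -2]
-14 vs larger child 14 at index 3, swap → [15, 14, 9, -14, 10, 5, 8, -1, -18, 6, -7, -17, -9, -2]
-14 vs larger child -1 at index 7, swap → [15, 14, 9, -1, 10, 5, 8, -14, -18, 6, -7, -17, -9, -2]
resulting array: [15, 14, 9, -1, 10, 5, 8, -14, -18, 6, -7, -17, -9, -2]

1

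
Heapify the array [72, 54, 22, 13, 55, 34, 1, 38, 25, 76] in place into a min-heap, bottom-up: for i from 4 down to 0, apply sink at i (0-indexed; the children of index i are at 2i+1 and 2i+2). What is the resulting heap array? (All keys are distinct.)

[1, 13, 22, 25, 55, 34, 72, 38, 54, 76]

sift down from index 4: already satisfies heap property
sift down from index 3: already satisfies heap property
sift down from index 2:
  22 vs smaller child 1 at index 6, swap → [72, 54, 1, 13, 55, 34, 22, 38, 25, 76]
sift down from index 1:
  54 vs smaller child 13 at index 3, swap → [72, 13, 1, 54, 55, 34, 22, 38, 25, 76]
  54 vs smaller child 25 at index 8, swap → [72, 13, 1, 25, 55, 34, 22, 38, 54, 76]
sift down from index 0:
  72 vs smaller child 1 at index 2, swap → [1, 13, 72, 25, 55, 34, 22, 38, 54, 76]
  72 vs smaller child 22 at index 6, swap → [1, 13, 22, 25, 55, 34, 72, 38, 54, 76]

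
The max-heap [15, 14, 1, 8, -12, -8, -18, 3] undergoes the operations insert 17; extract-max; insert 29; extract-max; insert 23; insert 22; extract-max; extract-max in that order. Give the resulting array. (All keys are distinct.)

[15, 14, 1, 8, -12, -8, -18, 3]

insert 17:
  append 17 at index 8 → [15, 14, 1, 8, -12, -8, -18, 3, 17]
  17 > parent 8 at index 3, swap → [15, 14, 1, 17, -12, -8, -18, 3, 8]
  17 > parent 14 at index 1, swap → [15, 17, 1, 14, -12, -8, -18, 3, 8]
  17 > parent 15 at index 0, swap → [17, 15, 1, 14, -12, -8, -18, 3, 8]
extract-max → returns 17:
  remove root 17; move last element 8 to root → [8, 15, 1, 14, -12, -8, -18, 3]
  8 vs larger child 15 at index 1, swap → [15, 8, 1, 14, -12, -8, -18, 3]
  8 vs larger child 14 at index 3, swap → [15, 14, 1, 8, -12, -8, -18, 3]
insert 29:
  append 29 at index 8 → [15, 14, 1, 8, -12, -8, -18, 3, 29]
  29 > parent 8 at index 3, swap → [15, 14, 1, 29, -12, -8, -18, 3, 8]
  29 > parent 14 at index 1, swap → [15, 29, 1, 14, -12, -8, -18, 3, 8]
  29 > parent 15 at index 0, swap → [29, 15, 1, 14, -12, -8, -18, 3, 8]
extract-max → returns 29:
  remove root 29; move last element 8 to root → [8, 15, 1, 14, -12, -8, -18, 3]
  8 vs larger child 15 at index 1, swap → [15, 8, 1, 14, -12, -8, -18, 3]
  8 vs larger child 14 at index 3, swap → [15, 14, 1, 8, -12, -8, -18, 3]
insert 23:
  append 23 at index 8 → [15, 14, 1, 8, -12, -8, -18, 3, 23]
  23 > parent 8 at index 3, swap → [15, 14, 1, 23, -12, -8, -18, 3, 8]
  23 > parent 14 at index 1, swap → [15, 23, 1, 14, -12, -8, -18, 3, 8]
  23 > parent 15 at index 0, swap → [23, 15, 1, 14, -12, -8, -18, 3, 8]
insert 22:
  append 22 at index 9 → [23, 15, 1, 14, -12, -8, -18, 3, 8, 22]
  22 > parent -12 at index 4, swap → [23, 15, 1, 14, 22, -8, -18, 3, 8, -12]
  22 > parent 15 at index 1, swap → [23, 22, 1, 14, 15, -8, -18, 3, 8, -12]
extract-max → returns 23:
  remove root 23; move last element -12 to root → [-12, 22, 1, 14, 15, -8, -18, 3, 8]
  -12 vs larger child 22 at index 1, swap → [22, -12, 1, 14, 15, -8, -18, 3, 8]
  -12 vs larger child 15 at index 4, swap → [22, 15, 1, 14, -12, -8, -18, 3, 8]
extract-max → returns 22:
  remove root 22; move last element 8 to root → [8, 15, 1, 14, -12, -8, -18, 3]
  8 vs larger child 15 at index 1, swap → [15, 8, 1, 14, -12, -8, -18, 3]
  8 vs larger child 14 at index 3, swap → [15, 14, 1, 8, -12, -8, -18, 3]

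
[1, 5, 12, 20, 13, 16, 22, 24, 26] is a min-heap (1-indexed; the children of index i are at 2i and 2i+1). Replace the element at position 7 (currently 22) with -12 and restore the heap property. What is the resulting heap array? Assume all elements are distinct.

set index 7 from 22 to -12 → [1, 5, 12, 20, 13, 16, -12, 24, 26]
-12 < parent 12 at index 3, swap → [1, 5, -12, 20, 13, 16, 12, 24, 26]
-12 < parent 1 at index 1, swap → [-12, 5, 1, 20, 13, 16, 12, 24, 26]

[-12, 5, 1, 20, 13, 16, 12, 24, 26]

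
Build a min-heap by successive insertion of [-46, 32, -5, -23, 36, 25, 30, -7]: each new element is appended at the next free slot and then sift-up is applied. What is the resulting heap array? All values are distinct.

Insert -46:
  append -46 at index 0 → [-46] (no swap needed)
Insert 32:
  append 32 at index 1 → [-46, 32] (no swap needed)
Insert -5:
  append -5 at index 2 → [-46, 32, -5] (no swap needed)
Insert -23:
  append -23 at index 3 → [-46, 32, -5, -23]
  -23 < parent 32 at index 1, swap → [-46, -23, -5, 32]
Insert 36:
  append 36 at index 4 → [-46, -23, -5, 32, 36] (no swap needed)
Insert 25:
  append 25 at index 5 → [-46, -23, -5, 32, 36, 25] (no swap needed)
Insert 30:
  append 30 at index 6 → [-46, -23, -5, 32, 36, 25, 30] (no swap needed)
Insert -7:
  append -7 at index 7 → [-46, -23, -5, 32, 36, 25, 30, -7]
  -7 < parent 32 at index 3, swap → [-46, -23, -5, -7, 36, 25, 30, 32]

[-46, -23, -5, -7, 36, 25, 30, 32]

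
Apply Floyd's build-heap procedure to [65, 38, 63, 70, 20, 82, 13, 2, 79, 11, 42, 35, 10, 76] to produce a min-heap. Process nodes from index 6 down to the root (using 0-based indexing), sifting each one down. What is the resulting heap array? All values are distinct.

sift down from index 6: already satisfies heap property
sift down from index 5:
  82 vs smaller child 10 at index 12, swap → [65, 38, 63, 70, 20, 10, 13, 2, 79, 11, 42, 35, 82, 76]
sift down from index 4:
  20 vs smaller child 11 at index 9, swap → [65, 38, 63, 70, 11, 10, 13, 2, 79, 20, 42, 35, 82, 76]
sift down from index 3:
  70 vs smaller child 2 at index 7, swap → [65, 38, 63, 2, 11, 10, 13, 70, 79, 20, 42, 35, 82, 76]
sift down from index 2:
  63 vs smaller child 10 at index 5, swap → [65, 38, 10, 2, 11, 63, 13, 70, 79, 20, 42, 35, 82, 76]
  63 vs smaller child 35 at index 11, swap → [65, 38, 10, 2, 11, 35, 13, 70, 79, 20, 42, 63, 82, 76]
sift down from index 1:
  38 vs smaller child 2 at index 3, swap → [65, 2, 10, 38, 11, 35, 13, 70, 79, 20, 42, 63, 82, 76]
sift down from index 0:
  65 vs smaller child 2 at index 1, swap → [2, 65, 10, 38, 11, 35, 13, 70, 79, 20, 42, 63, 82, 76]
  65 vs smaller child 11 at index 4, swap → [2, 11, 10, 38, 65, 35, 13, 70, 79, 20, 42, 63, 82, 76]
  65 vs smaller child 20 at index 9, swap → [2, 11, 10, 38, 20, 35, 13, 70, 79, 65, 42, 63, 82, 76]

[2, 11, 10, 38, 20, 35, 13, 70, 79, 65, 42, 63, 82, 76]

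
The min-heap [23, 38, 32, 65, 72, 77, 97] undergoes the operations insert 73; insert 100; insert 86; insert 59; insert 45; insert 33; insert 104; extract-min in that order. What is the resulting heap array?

[32, 38, 33, 65, 59, 45, 97, 73, 100, 86, 72, 77, 104]

insert 73:
  append 73 at index 7 → [23, 38, 32, 65, 72, 77, 97, 73] (no swap needed)
insert 100:
  append 100 at index 8 → [23, 38, 32, 65, 72, 77, 97, 73, 100] (no swap needed)
insert 86:
  append 86 at index 9 → [23, 38, 32, 65, 72, 77, 97, 73, 100, 86] (no swap needed)
insert 59:
  append 59 at index 10 → [23, 38, 32, 65, 72, 77, 97, 73, 100, 86, 59]
  59 < parent 72 at index 4, swap → [23, 38, 32, 65, 59, 77, 97, 73, 100, 86, 72]
insert 45:
  append 45 at index 11 → [23, 38, 32, 65, 59, 77, 97, 73, 100, 86, 72, 45]
  45 < parent 77 at index 5, swap → [23, 38, 32, 65, 59, 45, 97, 73, 100, 86, 72, 77]
insert 33:
  append 33 at index 12 → [23, 38, 32, 65, 59, 45, 97, 73, 100, 86, 72, 77, 33]
  33 < parent 45 at index 5, swap → [23, 38, 32, 65, 59, 33, 97, 73, 100, 86, 72, 77, 45]
insert 104:
  append 104 at index 13 → [23, 38, 32, 65, 59, 33, 97, 73, 100, 86, 72, 77, 45, 104] (no swap needed)
extract-min → returns 23:
  remove root 23; move last element 104 to root → [104, 38, 32, 65, 59, 33, 97, 73, 100, 86, 72, 77, 45]
  104 vs smaller child 32 at index 2, swap → [32, 38, 104, 65, 59, 33, 97, 73, 100, 86, 72, 77, 45]
  104 vs smaller child 33 at index 5, swap → [32, 38, 33, 65, 59, 104, 97, 73, 100, 86, 72, 77, 45]
  104 vs smaller child 45 at index 12, swap → [32, 38, 33, 65, 59, 45, 97, 73, 100, 86, 72, 77, 104]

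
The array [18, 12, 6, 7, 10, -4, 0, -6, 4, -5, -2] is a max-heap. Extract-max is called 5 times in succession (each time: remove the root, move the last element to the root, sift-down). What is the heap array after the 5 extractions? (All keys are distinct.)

extract-max #1 returns 18:
  remove root 18; move last element -2 to root → [-2, 12, 6, 7, 10, -4, 0, -6, 4, -5]
  -2 vs larger child 12 at index 1, swap → [12, -2, 6, 7, 10, -4, 0, -6, 4, -5]
  -2 vs larger child 10 at index 4, swap → [12, 10, 6, 7, -2, -4, 0, -6, 4, -5]
extract-max #2 returns 12:
  remove root 12; move last element -5 to root → [-5, 10, 6, 7, -2, -4, 0, -6, 4]
  -5 vs larger child 10 at index 1, swap → [10, -5, 6, 7, -2, -4, 0, -6, 4]
  -5 vs larger child 7 at index 3, swap → [10, 7, 6, -5, -2, -4, 0, -6, 4]
  -5 vs larger child 4 at index 8, swap → [10, 7, 6, 4, -2, -4, 0, -6, -5]
extract-max #3 returns 10:
  remove root 10; move last element -5 to root → [-5, 7, 6, 4, -2, -4, 0, -6]
  -5 vs larger child 7 at index 1, swap → [7, -5, 6, 4, -2, -4, 0, -6]
  -5 vs larger child 4 at index 3, swap → [7, 4, 6, -5, -2, -4, 0, -6]
extract-max #4 returns 7:
  remove root 7; move last element -6 to root → [-6, 4, 6, -5, -2, -4, 0]
  -6 vs larger child 6 at index 2, swap → [6, 4, -6, -5, -2, -4, 0]
  -6 vs larger child 0 at index 6, swap → [6, 4, 0, -5, -2, -4, -6]
extract-max #5 returns 6:
  remove root 6; move last element -6 to root → [-6, 4, 0, -5, -2, -4]
  -6 vs larger child 4 at index 1, swap → [4, -6, 0, -5, -2, -4]
  -6 vs larger child -2 at index 4, swap → [4, -2, 0, -5, -6, -4]

[4, -2, 0, -5, -6, -4]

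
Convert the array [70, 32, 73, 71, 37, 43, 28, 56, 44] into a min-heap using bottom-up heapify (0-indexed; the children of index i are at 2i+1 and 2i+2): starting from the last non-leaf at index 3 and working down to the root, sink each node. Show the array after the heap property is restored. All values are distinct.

sift down from index 3:
  71 vs smaller child 44 at index 8, swap → [70, 32, 73, 44, 37, 43, 28, 56, 71]
sift down from index 2:
  73 vs smaller child 28 at index 6, swap → [70, 32, 28, 44, 37, 43, 73, 56, 71]
sift down from index 1: already satisfies heap property
sift down from index 0:
  70 vs smaller child 28 at index 2, swap → [28, 32, 70, 44, 37, 43, 73, 56, 71]
  70 vs smaller child 43 at index 5, swap → [28, 32, 43, 44, 37, 70, 73, 56, 71]

[28, 32, 43, 44, 37, 70, 73, 56, 71]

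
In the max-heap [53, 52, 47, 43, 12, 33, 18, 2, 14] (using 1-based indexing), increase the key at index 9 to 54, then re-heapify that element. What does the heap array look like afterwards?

set index 9 from 14 to 54 → [53, 52, 47, 43, 12, 33, 18, 2, 54]
54 > parent 43 at index 4, swap → [53, 52, 47, 54, 12, 33, 18, 2, 43]
54 > parent 52 at index 2, swap → [53, 54, 47, 52, 12, 33, 18, 2, 43]
54 > parent 53 at index 1, swap → [54, 53, 47, 52, 12, 33, 18, 2, 43]

[54, 53, 47, 52, 12, 33, 18, 2, 43]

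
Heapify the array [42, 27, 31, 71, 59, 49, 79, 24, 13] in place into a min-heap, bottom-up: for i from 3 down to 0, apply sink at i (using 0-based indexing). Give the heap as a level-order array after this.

[13, 24, 31, 27, 59, 49, 79, 42, 71]

sift down from index 3:
  71 vs smaller child 13 at index 8, swap → [42, 27, 31, 13, 59, 49, 79, 24, 71]
sift down from index 2: already satisfies heap property
sift down from index 1:
  27 vs smaller child 13 at index 3, swap → [42, 13, 31, 27, 59, 49, 79, 24, 71]
  27 vs smaller child 24 at index 7, swap → [42, 13, 31, 24, 59, 49, 79, 27, 71]
sift down from index 0:
  42 vs smaller child 13 at index 1, swap → [13, 42, 31, 24, 59, 49, 79, 27, 71]
  42 vs smaller child 24 at index 3, swap → [13, 24, 31, 42, 59, 49, 79, 27, 71]
  42 vs smaller child 27 at index 7, swap → [13, 24, 31, 27, 59, 49, 79, 42, 71]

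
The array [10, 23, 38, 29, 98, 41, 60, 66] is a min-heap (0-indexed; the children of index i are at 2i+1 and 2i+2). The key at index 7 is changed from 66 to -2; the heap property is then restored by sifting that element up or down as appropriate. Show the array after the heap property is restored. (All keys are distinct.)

set index 7 from 66 to -2 → [10, 23, 38, 29, 98, 41, 60, -2]
-2 < parent 29 at index 3, swap → [10, 23, 38, -2, 98, 41, 60, 29]
-2 < parent 23 at index 1, swap → [10, -2, 38, 23, 98, 41, 60, 29]
-2 < parent 10 at index 0, swap → [-2, 10, 38, 23, 98, 41, 60, 29]

[-2, 10, 38, 23, 98, 41, 60, 29]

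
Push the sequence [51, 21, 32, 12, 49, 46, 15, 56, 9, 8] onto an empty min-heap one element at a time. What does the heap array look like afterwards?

[8, 9, 15, 21, 12, 46, 32, 56, 51, 49]

Insert 51:
  append 51 at index 0 → [51] (no swap needed)
Insert 21:
  append 21 at index 1 → [51, 21]
  21 < parent 51 at index 0, swap → [21, 51]
Insert 32:
  append 32 at index 2 → [21, 51, 32] (no swap needed)
Insert 12:
  append 12 at index 3 → [21, 51, 32, 12]
  12 < parent 51 at index 1, swap → [21, 12, 32, 51]
  12 < parent 21 at index 0, swap → [12, 21, 32, 51]
Insert 49:
  append 49 at index 4 → [12, 21, 32, 51, 49] (no swap needed)
Insert 46:
  append 46 at index 5 → [12, 21, 32, 51, 49, 46] (no swap needed)
Insert 15:
  append 15 at index 6 → [12, 21, 32, 51, 49, 46, 15]
  15 < parent 32 at index 2, swap → [12, 21, 15, 51, 49, 46, 32]
Insert 56:
  append 56 at index 7 → [12, 21, 15, 51, 49, 46, 32, 56] (no swap needed)
Insert 9:
  append 9 at index 8 → [12, 21, 15, 51, 49, 46, 32, 56, 9]
  9 < parent 51 at index 3, swap → [12, 21, 15, 9, 49, 46, 32, 56, 51]
  9 < parent 21 at index 1, swap → [12, 9, 15, 21, 49, 46, 32, 56, 51]
  9 < parent 12 at index 0, swap → [9, 12, 15, 21, 49, 46, 32, 56, 51]
Insert 8:
  append 8 at index 9 → [9, 12, 15, 21, 49, 46, 32, 56, 51, 8]
  8 < parent 49 at index 4, swap → [9, 12, 15, 21, 8, 46, 32, 56, 51, 49]
  8 < parent 12 at index 1, swap → [9, 8, 15, 21, 12, 46, 32, 56, 51, 49]
  8 < parent 9 at index 0, swap → [8, 9, 15, 21, 12, 46, 32, 56, 51, 49]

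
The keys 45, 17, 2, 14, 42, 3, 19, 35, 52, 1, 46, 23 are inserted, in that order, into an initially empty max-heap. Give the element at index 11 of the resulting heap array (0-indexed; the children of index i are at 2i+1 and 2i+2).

2

Insert 45:
  append 45 at index 0 → [45] (no swap needed)
Insert 17:
  append 17 at index 1 → [45, 17] (no swap needed)
Insert 2:
  append 2 at index 2 → [45, 17, 2] (no swap needed)
Insert 14:
  append 14 at index 3 → [45, 17, 2, 14] (no swap needed)
Insert 42:
  append 42 at index 4 → [45, 17, 2, 14, 42]
  42 > parent 17 at index 1, swap → [45, 42, 2, 14, 17]
Insert 3:
  append 3 at index 5 → [45, 42, 2, 14, 17, 3]
  3 > parent 2 at index 2, swap → [45, 42, 3, 14, 17, 2]
Insert 19:
  append 19 at index 6 → [45, 42, 3, 14, 17, 2, 19]
  19 > parent 3 at index 2, swap → [45, 42, 19, 14, 17, 2, 3]
Insert 35:
  append 35 at index 7 → [45, 42, 19, 14, 17, 2, 3, 35]
  35 > parent 14 at index 3, swap → [45, 42, 19, 35, 17, 2, 3, 14]
Insert 52:
  append 52 at index 8 → [45, 42, 19, 35, 17, 2, 3, 14, 52]
  52 > parent 35 at index 3, swap → [45, 42, 19, 52, 17, 2, 3, 14, 35]
  52 > parent 42 at index 1, swap → [45, 52, 19, 42, 17, 2, 3, 14, 35]
  52 > parent 45 at index 0, swap → [52, 45, 19, 42, 17, 2, 3, 14, 35]
Insert 1:
  append 1 at index 9 → [52, 45, 19, 42, 17, 2, 3, 14, 35, 1] (no swap needed)
Insert 46:
  append 46 at index 10 → [52, 45, 19, 42, 17, 2, 3, 14, 35, 1, 46]
  46 > parent 17 at index 4, swap → [52, 45, 19, 42, 46, 2, 3, 14, 35, 1, 17]
  46 > parent 45 at index 1, swap → [52, 46, 19, 42, 45, 2, 3, 14, 35, 1, 17]
Insert 23:
  append 23 at index 11 → [52, 46, 19, 42, 45, 2, 3, 14, 35, 1, 17, 23]
  23 > parent 2 at index 5, swap → [52, 46, 19, 42, 45, 23, 3, 14, 35, 1, 17, 2]
  23 > parent 19 at index 2, swap → [52, 46, 23, 42, 45, 19, 3, 14, 35, 1, 17, 2]
resulting array: [52, 46, 23, 42, 45, 19, 3, 14, 35, 1, 17, 2]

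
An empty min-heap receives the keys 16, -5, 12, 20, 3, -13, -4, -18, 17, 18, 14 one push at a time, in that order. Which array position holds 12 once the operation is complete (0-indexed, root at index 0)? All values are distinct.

5

Insert 16:
  append 16 at index 0 → [16] (no swap needed)
Insert -5:
  append -5 at index 1 → [16, -5]
  -5 < parent 16 at index 0, swap → [-5, 16]
Insert 12:
  append 12 at index 2 → [-5, 16, 12] (no swap needed)
Insert 20:
  append 20 at index 3 → [-5, 16, 12, 20] (no swap needed)
Insert 3:
  append 3 at index 4 → [-5, 16, 12, 20, 3]
  3 < parent 16 at index 1, swap → [-5, 3, 12, 20, 16]
Insert -13:
  append -13 at index 5 → [-5, 3, 12, 20, 16, -13]
  -13 < parent 12 at index 2, swap → [-5, 3, -13, 20, 16, 12]
  -13 < parent -5 at index 0, swap → [-13, 3, -5, 20, 16, 12]
Insert -4:
  append -4 at index 6 → [-13, 3, -5, 20, 16, 12, -4] (no swap needed)
Insert -18:
  append -18 at index 7 → [-13, 3, -5, 20, 16, 12, -4, -18]
  -18 < parent 20 at index 3, swap → [-13, 3, -5, -18, 16, 12, -4, 20]
  -18 < parent 3 at index 1, swap → [-13, -18, -5, 3, 16, 12, -4, 20]
  -18 < parent -13 at index 0, swap → [-18, -13, -5, 3, 16, 12, -4, 20]
Insert 17:
  append 17 at index 8 → [-18, -13, -5, 3, 16, 12, -4, 20, 17] (no swap needed)
Insert 18:
  append 18 at index 9 → [-18, -13, -5, 3, 16, 12, -4, 20, 17, 18] (no swap needed)
Insert 14:
  append 14 at index 10 → [-18, -13, -5, 3, 16, 12, -4, 20, 17, 18, 14]
  14 < parent 16 at index 4, swap → [-18, -13, -5, 3, 14, 12, -4, 20, 17, 18, 16]
resulting array: [-18, -13, -5, 3, 14, 12, -4, 20, 17, 18, 16]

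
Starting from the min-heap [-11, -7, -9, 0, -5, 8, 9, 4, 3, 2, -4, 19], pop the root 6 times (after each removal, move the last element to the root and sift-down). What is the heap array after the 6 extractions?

[2, 3, 8, 9, 4, 19]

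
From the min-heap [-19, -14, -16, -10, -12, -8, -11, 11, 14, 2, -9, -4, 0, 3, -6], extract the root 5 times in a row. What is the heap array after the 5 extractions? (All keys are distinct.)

[-10, -9, -8, 0, 2, -4, -6, 11, 14, 3]

extract-min #1 returns -19:
  remove root -19; move last element -6 to root → [-6, -14, -16, -10, -12, -8, -11, 11, 14, 2, -9, -4, 0, 3]
  -6 vs smaller child -16 at index 2, swap → [-16, -14, -6, -10, -12, -8, -11, 11, 14, 2, -9, -4, 0, 3]
  -6 vs smaller child -11 at index 6, swap → [-16, -14, -11, -10, -12, -8, -6, 11, 14, 2, -9, -4, 0, 3]
extract-min #2 returns -16:
  remove root -16; move last element 3 to root → [3, -14, -11, -10, -12, -8, -6, 11, 14, 2, -9, -4, 0]
  3 vs smaller child -14 at index 1, swap → [-14, 3, -11, -10, -12, -8, -6, 11, 14, 2, -9, -4, 0]
  3 vs smaller child -12 at index 4, swap → [-14, -12, -11, -10, 3, -8, -6, 11, 14, 2, -9, -4, 0]
  3 vs smaller child -9 at index 10, swap → [-14, -12, -11, -10, -9, -8, -6, 11, 14, 2, 3, -4, 0]
extract-min #3 returns -14:
  remove root -14; move last element 0 to root → [0, -12, -11, -10, -9, -8, -6, 11, 14, 2, 3, -4]
  0 vs smaller child -12 at index 1, swap → [-12, 0, -11, -10, -9, -8, -6, 11, 14, 2, 3, -4]
  0 vs smaller child -10 at index 3, swap → [-12, -10, -11, 0, -9, -8, -6, 11, 14, 2, 3, -4]
extract-min #4 returns -12:
  remove root -12; move last element -4 to root → [-4, -10, -11, 0, -9, -8, -6, 11, 14, 2, 3]
  -4 vs smaller child -11 at index 2, swap → [-11, -10, -4, 0, -9, -8, -6, 11, 14, 2, 3]
  -4 vs smaller child -8 at index 5, swap → [-11, -10, -8, 0, -9, -4, -6, 11, 14, 2, 3]
extract-min #5 returns -11:
  remove root -11; move last element 3 to root → [3, -10, -8, 0, -9, -4, -6, 11, 14, 2]
  3 vs smaller child -10 at index 1, swap → [-10, 3, -8, 0, -9, -4, -6, 11, 14, 2]
  3 vs smaller child -9 at index 4, swap → [-10, -9, -8, 0, 3, -4, -6, 11, 14, 2]
  3 vs only child 2 at index 9, swap → [-10, -9, -8, 0, 2, -4, -6, 11, 14, 3]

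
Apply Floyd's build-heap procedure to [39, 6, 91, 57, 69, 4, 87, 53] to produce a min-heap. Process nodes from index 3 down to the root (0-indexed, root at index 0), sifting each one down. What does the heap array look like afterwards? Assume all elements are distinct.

[4, 6, 39, 53, 69, 91, 87, 57]

sift down from index 3:
  57 vs only child 53 at index 7, swap → [39, 6, 91, 53, 69, 4, 87, 57]
sift down from index 2:
  91 vs smaller child 4 at index 5, swap → [39, 6, 4, 53, 69, 91, 87, 57]
sift down from index 1: already satisfies heap property
sift down from index 0:
  39 vs smaller child 4 at index 2, swap → [4, 6, 39, 53, 69, 91, 87, 57]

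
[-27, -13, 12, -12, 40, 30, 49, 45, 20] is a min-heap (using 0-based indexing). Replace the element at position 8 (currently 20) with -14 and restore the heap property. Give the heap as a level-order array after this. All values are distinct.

[-27, -14, 12, -13, 40, 30, 49, 45, -12]

set index 8 from 20 to -14 → [-27, -13, 12, -12, 40, 30, 49, 45, -14]
-14 < parent -12 at index 3, swap → [-27, -13, 12, -14, 40, 30, 49, 45, -12]
-14 < parent -13 at index 1, swap → [-27, -14, 12, -13, 40, 30, 49, 45, -12]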